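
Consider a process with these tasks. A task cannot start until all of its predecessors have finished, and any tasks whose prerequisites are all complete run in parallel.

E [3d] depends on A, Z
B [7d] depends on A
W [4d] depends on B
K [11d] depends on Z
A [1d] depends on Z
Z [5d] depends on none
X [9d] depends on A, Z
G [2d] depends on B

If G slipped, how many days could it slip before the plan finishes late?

2

Z→A→B→W = 5+1+7+4 = 17 sets the makespan at 17 days.
Longest path through G: 15 days (earliest finish 15, latest finish 17).
Float = 17 − 15 = 2.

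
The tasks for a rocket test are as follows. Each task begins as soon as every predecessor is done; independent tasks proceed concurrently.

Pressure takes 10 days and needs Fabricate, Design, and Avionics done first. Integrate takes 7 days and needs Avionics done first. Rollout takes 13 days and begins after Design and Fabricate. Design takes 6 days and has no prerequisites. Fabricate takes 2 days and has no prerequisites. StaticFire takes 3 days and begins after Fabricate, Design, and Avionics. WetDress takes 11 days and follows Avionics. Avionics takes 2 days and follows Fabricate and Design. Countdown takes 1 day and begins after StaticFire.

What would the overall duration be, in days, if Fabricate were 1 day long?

Actual critical path: Design→Avionics→WetDress = 6+2+11 = 19 ⇒ 19 days.
Fabricate is off the critical path — its longest chain is 15 days, giving 4 of slack.
No other chain overtakes it, so the finish is 19 days.

19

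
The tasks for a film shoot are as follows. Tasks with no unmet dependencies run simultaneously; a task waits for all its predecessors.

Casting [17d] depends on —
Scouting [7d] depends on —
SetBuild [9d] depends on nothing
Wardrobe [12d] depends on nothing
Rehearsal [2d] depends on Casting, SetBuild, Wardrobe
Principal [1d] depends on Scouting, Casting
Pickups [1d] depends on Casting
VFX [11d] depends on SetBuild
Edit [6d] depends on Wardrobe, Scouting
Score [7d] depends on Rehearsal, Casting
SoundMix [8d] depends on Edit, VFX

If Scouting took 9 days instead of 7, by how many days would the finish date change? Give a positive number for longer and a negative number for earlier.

The binding path is SetBuild→VFX→SoundMix = 9+11+8 = 28; finish at 28 days.
Scouting is off the critical path — its longest chain is 21 days, giving 7 of slack.
The critical path is still SetBuild→VFX→SoundMix; finish is now 28 days.
Change in finish: 28 − 28 = +0 days.

0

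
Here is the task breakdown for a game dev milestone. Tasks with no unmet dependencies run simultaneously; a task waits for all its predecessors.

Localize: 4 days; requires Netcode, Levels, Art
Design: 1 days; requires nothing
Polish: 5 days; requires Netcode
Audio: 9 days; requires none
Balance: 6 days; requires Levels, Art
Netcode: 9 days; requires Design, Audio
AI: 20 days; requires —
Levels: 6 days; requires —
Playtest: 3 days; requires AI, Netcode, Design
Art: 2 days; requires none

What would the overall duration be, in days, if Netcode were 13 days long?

Actual critical path: Audio→Netcode→Polish = 9+9+5 = 23 ⇒ 23 days.
Netcode is on the critical path; changing it to 13 makes that path 27 days.
No other chain overtakes it, so the finish is 27 days.

27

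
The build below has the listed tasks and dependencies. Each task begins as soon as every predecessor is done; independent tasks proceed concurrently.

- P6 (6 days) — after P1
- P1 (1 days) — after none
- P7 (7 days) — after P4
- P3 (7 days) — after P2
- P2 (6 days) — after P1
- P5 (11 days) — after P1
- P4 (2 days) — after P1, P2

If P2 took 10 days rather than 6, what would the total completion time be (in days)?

20

The binding path is P1→P2→P4→P7 = 1+6+2+7 = 16; finish at 16 days.
P2 lies on that path, so at 10 days the path becomes 20 days.
That remains the longest chain; total 20 days.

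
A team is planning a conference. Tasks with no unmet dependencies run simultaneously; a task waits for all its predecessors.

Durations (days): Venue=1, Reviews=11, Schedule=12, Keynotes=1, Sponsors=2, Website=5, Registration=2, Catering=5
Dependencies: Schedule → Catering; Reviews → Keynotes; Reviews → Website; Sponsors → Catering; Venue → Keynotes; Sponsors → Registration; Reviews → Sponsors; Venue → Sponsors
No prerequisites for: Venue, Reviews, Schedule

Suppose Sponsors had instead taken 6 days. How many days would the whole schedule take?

Critical path before the change: Reviews→Sponsors→Catering = 11+2+5 = 18 giving 18 days.
Sponsors is on the critical path; changing it to 6 makes that path 22 days.
The critical path is still Reviews→Sponsors→Catering; finish is now 22 days.

22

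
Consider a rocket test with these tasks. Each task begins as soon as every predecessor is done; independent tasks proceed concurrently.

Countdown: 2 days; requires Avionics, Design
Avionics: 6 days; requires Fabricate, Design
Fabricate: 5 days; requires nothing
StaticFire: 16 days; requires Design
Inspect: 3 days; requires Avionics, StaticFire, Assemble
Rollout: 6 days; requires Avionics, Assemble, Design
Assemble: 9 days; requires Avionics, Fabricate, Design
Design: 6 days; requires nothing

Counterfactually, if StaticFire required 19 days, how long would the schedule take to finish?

28

As given, the longest chain is Design→Avionics→Assemble→Rollout = 6+6+9+6 = 27, so the finish is 27 days.
StaticFire is off the critical path — its longest chain is 25 days, giving 2 of slack.
The binding chain switches to Design→StaticFire→Inspect = 6+19+3 = 28; finish 28 days.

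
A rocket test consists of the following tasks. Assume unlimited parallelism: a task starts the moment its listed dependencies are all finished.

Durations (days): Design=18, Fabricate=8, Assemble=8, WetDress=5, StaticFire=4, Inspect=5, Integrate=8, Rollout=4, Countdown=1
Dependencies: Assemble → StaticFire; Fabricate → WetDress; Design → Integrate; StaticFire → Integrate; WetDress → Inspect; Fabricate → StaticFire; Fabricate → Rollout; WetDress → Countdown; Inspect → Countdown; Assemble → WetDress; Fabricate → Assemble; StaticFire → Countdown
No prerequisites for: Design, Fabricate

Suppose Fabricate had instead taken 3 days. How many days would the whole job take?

26

As given, the longest chain is Fabricate→Assemble→StaticFire→Integrate = 8+8+4+8 = 28, so the finish is 28 days.
Fabricate is on the critical path; changing it to 3 makes that path 23 days.
The binding chain switches to Design→Integrate = 18+8 = 26; finish 26 days.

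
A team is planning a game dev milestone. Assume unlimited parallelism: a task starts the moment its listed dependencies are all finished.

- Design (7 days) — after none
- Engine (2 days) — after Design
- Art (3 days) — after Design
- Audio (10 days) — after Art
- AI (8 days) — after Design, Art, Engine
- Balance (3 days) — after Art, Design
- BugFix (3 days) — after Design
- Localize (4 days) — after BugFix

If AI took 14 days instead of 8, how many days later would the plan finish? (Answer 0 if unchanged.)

Critical path before the change: Design→Art→Audio = 7+3+10 = 20 giving 20 days.
AI is off the critical path — its longest chain is 18 days, giving 2 of slack.
Now Design→Art→AI = 7+3+14 = 24 is longest, so the finish becomes 24 days.
Change in finish: 24 − 20 = +4 days.

4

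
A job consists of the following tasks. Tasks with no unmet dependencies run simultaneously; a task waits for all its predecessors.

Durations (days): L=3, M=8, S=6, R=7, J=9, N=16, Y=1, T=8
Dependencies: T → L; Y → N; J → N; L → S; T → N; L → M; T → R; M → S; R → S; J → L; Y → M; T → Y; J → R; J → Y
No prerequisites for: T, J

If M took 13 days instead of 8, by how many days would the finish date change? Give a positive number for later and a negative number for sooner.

5

The binding path is J→L→M→S = 9+3+8+6 = 26; finish at 26 days.
Since M is critical, the +5 change carries straight to that chain (now 31 days).
That remains the longest chain; total 31 days.
Change in finish: 31 − 26 = +5 days.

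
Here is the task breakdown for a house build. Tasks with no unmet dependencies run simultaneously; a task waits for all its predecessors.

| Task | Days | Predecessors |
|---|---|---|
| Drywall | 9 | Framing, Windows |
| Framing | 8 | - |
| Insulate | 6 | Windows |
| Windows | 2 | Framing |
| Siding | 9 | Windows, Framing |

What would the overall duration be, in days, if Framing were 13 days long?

The binding path is Framing→Windows→Drywall = 8+2+9 = 19; finish at 19 days.
Since Framing is critical, the +5 change carries straight to that chain (now 24 days).
The critical path is still Framing→Windows→Drywall; finish is now 24 days.

24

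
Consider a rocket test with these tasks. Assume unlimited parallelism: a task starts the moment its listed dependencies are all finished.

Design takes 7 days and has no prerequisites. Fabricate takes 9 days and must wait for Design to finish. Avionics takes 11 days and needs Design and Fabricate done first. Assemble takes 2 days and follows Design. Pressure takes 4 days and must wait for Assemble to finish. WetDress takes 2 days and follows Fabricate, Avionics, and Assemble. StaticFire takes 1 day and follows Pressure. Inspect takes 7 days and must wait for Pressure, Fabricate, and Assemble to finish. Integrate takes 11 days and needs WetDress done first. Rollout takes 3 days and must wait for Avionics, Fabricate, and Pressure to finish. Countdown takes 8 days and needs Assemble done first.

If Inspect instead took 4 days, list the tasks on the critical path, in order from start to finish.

Design, Fabricate, Avionics, WetDress, Integrate

As given, the longest chain is Design→Fabricate→Avionics→WetDress→Integrate = 7+9+11+2+11 = 40, so the finish is 40 days.
Inspect is off the critical path — its longest chain is 23 days, giving 17 of slack.
No other chain overtakes it, so the finish is 40 days.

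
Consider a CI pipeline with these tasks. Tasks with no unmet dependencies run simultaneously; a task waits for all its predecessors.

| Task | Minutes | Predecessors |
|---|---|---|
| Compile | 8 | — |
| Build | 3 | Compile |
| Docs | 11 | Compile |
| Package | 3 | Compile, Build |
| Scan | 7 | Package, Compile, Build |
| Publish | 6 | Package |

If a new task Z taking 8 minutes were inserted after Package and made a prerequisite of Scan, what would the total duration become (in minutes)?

29

Originally the plan takes 21 minutes.
With Z inserted, Scan now waits for max(Package, Compile, Build, Z).
New critical path: Compile→Build→Package→Z→Scan = 8+3+3+8+7 = 29 ⇒ 29 minutes.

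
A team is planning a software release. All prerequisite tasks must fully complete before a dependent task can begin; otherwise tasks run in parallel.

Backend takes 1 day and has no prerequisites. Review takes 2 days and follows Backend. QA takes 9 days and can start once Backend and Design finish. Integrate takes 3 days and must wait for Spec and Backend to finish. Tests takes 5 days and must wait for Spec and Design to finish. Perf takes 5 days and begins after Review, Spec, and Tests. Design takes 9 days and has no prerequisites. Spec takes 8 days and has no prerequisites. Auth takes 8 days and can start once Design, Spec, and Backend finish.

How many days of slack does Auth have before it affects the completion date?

The longest chain is Design→Tests→Perf = 9+5+5 = 19; overall finish 19 days.
Longest path through Auth: 17 days (earliest finish 17, latest finish 19).
Slack of Auth = 11 − 9 = 2 days.

2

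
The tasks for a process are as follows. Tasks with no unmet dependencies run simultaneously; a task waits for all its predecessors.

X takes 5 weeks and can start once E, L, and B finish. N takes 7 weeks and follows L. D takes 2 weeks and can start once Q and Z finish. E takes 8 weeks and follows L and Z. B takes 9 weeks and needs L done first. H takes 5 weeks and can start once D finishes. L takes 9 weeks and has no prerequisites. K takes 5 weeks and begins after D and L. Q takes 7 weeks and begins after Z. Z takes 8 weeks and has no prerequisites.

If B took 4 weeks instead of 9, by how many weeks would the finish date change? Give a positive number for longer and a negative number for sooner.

-1

As given, the longest chain is L→B→X = 9+9+5 = 23, so the finish is 23 weeks.
B is on the critical path; changing it to 4 makes that path 18 weeks.
New critical path: Z→Q→D→K = 8+7+2+5 = 22 ⇒ 22 weeks.
Change in finish: 22 − 23 = -1 weeks.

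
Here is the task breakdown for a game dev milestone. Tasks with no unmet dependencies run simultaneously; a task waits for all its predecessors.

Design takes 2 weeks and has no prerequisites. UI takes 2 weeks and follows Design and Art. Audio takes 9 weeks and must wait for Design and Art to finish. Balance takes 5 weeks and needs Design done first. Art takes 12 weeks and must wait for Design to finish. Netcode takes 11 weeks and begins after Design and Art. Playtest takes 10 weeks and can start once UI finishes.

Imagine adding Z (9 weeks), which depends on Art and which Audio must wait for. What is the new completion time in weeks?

Originally the plan takes 26 weeks.
With Z inserted, Audio now waits for max(Design, Art, Z).
New critical path: Design→Art→Z→Audio = 2+12+9+9 = 32 ⇒ 32 weeks.

32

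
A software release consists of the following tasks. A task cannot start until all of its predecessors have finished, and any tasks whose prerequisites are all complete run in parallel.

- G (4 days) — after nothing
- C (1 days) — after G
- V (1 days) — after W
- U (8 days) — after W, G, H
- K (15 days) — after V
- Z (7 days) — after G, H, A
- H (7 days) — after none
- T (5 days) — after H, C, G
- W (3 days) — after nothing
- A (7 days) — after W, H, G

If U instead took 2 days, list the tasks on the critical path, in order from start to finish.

As given, the longest chain is H→A→Z = 7+7+7 = 21, so the finish is 21 days.
U is off the critical path — its longest chain is 15 days, giving 6 of slack.
The critical path is still H→A→Z; finish is now 21 days.

H, A, Z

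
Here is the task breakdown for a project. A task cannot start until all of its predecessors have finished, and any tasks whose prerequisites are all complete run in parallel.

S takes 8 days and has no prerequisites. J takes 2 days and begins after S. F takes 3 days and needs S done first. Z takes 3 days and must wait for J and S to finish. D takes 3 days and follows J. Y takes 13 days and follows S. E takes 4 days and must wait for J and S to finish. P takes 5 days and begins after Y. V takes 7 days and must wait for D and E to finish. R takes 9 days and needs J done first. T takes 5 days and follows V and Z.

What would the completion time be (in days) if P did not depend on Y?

Original critical path: S→J→E→V→T = 8+2+4+7+5 = 26 ⇒ 26 days.
Without Y→P, P's earliest start moves from 21 to 0.
After: S→J→E→V→T = 8+2+4+7+5 = 26 → 26 days.

26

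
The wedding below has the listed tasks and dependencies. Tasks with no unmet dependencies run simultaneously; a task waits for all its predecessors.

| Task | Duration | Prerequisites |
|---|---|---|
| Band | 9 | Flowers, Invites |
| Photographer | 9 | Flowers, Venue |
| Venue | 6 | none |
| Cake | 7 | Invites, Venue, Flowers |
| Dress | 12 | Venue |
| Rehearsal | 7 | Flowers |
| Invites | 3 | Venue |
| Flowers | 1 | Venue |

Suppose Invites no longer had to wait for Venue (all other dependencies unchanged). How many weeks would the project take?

18

Original critical path: Venue→Invites→Band = 6+3+9 = 18 ⇒ 18 weeks.
Without Venue→Invites, Invites's earliest start moves from 6 to 0.
The longest chain is now Venue→Dress = 6+12 = 18, so the project takes 18 weeks.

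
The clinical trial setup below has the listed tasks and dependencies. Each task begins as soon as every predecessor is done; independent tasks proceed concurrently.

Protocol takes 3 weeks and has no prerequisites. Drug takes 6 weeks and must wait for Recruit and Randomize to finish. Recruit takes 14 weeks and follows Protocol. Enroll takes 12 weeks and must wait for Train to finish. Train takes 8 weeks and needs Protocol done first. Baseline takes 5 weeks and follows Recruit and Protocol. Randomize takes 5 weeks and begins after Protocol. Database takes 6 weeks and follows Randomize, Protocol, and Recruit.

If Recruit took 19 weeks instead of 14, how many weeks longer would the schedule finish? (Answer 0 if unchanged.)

The binding path is Protocol→Recruit→Drug = 3+14+6 = 23; finish at 23 weeks.
Recruit is on the critical path; changing it to 19 makes that path 28 weeks.
The critical path is still Protocol→Recruit→Drug; finish is now 28 weeks.
Change in finish: 28 − 23 = +5 weeks.

5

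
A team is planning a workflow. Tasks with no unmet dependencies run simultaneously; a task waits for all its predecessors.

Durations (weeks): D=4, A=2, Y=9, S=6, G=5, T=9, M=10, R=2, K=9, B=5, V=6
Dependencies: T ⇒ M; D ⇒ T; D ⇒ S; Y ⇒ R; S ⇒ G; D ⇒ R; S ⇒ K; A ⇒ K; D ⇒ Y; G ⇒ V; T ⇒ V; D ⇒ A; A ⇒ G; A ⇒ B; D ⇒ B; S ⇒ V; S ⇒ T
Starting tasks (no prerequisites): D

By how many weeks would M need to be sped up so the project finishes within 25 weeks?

4

Current finish: 29 weeks; target: 25.
M is on every critical path, so each week cut from M cuts the finish by one (this holds down to a finish of 25).
Need 29 − 25 = 4 weeks off M → M becomes 6 weeks, finish becomes 25.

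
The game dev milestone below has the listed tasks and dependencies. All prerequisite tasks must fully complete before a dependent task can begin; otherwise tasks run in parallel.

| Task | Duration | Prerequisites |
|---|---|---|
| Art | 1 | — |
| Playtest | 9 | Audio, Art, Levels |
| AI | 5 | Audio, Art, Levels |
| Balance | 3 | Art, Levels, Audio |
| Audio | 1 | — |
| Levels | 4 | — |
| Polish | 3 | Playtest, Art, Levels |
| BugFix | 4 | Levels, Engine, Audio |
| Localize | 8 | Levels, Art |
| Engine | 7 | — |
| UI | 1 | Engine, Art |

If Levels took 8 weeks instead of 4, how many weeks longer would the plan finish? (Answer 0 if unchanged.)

Critical path before the change: Levels→Playtest→Polish = 4+9+3 = 16 giving 16 weeks.
Levels lies on that path, so at 8 weeks the path becomes 20 weeks.
That remains the longest chain; total 20 weeks.
Change in finish: 20 − 16 = +4 weeks.

4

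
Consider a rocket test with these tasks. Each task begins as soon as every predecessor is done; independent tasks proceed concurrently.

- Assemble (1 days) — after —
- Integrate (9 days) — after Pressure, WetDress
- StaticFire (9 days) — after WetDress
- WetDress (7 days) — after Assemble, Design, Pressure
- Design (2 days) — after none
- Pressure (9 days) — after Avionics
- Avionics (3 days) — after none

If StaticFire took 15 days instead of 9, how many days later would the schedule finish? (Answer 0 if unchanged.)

As given, the longest chain is Avionics→Pressure→WetDress→StaticFire = 3+9+7+9 = 28, so the finish is 28 days.
Since StaticFire is critical, the +6 change carries straight to that chain (now 34 days).
That remains the longest chain; total 34 days.
Change in finish: 34 − 28 = +6 days.

6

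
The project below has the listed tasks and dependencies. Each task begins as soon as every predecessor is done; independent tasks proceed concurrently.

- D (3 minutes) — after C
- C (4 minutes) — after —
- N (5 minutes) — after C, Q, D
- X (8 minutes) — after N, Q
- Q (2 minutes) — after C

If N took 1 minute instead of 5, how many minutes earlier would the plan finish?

The binding path is C→D→N→X = 4+3+5+8 = 20; finish at 20 minutes.
N lies on that path, so at 1 minute the path becomes 16 minutes.
That remains the longest chain; total 16 minutes.
Change in finish: 16 − 20 = -4 minutes.

4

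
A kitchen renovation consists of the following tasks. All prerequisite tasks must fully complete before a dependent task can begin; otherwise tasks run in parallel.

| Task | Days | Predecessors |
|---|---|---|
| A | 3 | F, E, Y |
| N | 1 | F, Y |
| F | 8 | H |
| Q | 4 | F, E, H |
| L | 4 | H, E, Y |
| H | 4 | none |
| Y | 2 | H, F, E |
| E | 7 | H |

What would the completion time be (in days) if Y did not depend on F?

Original critical path: H→F→Y→L = 4+8+2+4 = 18 ⇒ 18 days.
Without F→Y, Y's earliest start moves from 12 to 11.
New critical path: H→E→Y→L = 4+7+2+4 = 17 ⇒ 17 days.

17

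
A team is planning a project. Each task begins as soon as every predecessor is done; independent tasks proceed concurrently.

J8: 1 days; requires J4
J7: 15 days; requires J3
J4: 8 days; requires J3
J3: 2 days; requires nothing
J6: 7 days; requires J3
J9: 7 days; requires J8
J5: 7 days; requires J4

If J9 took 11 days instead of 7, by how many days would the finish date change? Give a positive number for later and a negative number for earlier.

4

Actual critical path: J3→J4→J8→J9 = 2+8+1+7 = 18 ⇒ 18 days.
J9 is on the critical path; changing it to 11 makes that path 22 days.
That remains the longest chain; total 22 days.
Change in finish: 22 − 18 = +4 days.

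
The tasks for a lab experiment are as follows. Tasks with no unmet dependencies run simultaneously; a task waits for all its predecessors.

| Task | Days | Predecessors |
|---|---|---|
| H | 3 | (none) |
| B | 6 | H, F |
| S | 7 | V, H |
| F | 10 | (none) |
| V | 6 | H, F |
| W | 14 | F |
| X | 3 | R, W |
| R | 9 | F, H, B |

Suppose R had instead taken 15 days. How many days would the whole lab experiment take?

34

Critical path before the change: F→B→R→X = 10+6+9+3 = 28 giving 28 days.
R is on the critical path; changing it to 15 makes that path 34 days.
That remains the longest chain; total 34 days.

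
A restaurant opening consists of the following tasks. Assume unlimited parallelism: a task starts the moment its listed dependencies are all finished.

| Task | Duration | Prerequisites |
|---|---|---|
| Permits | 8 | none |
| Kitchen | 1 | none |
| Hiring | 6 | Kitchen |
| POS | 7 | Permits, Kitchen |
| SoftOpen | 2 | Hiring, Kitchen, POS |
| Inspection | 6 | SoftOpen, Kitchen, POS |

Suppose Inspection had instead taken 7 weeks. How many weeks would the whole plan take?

The binding path is Permits→POS→SoftOpen→Inspection = 8+7+2+6 = 23; finish at 23 weeks.
Inspection is on the critical path; changing it to 7 makes that path 24 weeks.
No other chain overtakes it, so the finish is 24 weeks.

24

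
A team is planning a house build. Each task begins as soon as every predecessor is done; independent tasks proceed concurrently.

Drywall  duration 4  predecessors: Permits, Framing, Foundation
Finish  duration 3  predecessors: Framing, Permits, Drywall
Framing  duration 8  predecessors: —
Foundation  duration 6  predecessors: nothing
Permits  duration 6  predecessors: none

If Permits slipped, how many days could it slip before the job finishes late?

The longest chain is Framing→Drywall→Finish = 8+4+3 = 15; overall finish 15 days.
Longest path through Permits: 13 days (earliest finish 6, latest finish 8).
Slack of Permits = 2 − 0 = 2 days.

2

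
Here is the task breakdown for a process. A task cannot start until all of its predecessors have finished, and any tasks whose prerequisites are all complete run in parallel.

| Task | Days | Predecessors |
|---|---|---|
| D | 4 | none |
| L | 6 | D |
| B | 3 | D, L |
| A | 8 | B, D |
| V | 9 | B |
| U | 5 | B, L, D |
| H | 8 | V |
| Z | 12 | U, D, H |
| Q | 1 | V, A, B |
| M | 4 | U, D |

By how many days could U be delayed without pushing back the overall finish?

12

Critical path: D→L→B→V→H→Z = 4+6+3+9+8+12 = 42, so the finish is 42 days.
Longest path through U: 30 days (earliest finish 18, latest finish 30).
Float = 42 − 30 = 12.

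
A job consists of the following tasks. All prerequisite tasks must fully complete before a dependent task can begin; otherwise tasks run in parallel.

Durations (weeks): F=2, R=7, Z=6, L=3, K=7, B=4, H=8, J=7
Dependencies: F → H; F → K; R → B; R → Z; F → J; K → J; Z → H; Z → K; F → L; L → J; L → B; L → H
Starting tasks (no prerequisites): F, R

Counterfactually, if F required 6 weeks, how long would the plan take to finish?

Baseline: R→Z→K→J = 7+6+7+7 = 27 → 27 weeks.
F is off the critical path — its longest chain is 16 weeks, giving 11 of slack.
No other chain overtakes it, so the finish is 27 weeks.

27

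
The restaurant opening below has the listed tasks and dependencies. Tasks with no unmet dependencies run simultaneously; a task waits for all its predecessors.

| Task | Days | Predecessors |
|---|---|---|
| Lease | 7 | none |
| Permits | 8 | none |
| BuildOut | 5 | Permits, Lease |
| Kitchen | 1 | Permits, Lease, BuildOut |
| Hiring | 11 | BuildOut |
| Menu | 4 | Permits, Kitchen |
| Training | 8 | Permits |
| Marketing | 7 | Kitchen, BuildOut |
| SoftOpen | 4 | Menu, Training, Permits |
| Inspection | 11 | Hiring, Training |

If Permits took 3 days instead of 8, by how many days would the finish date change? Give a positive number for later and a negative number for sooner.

Baseline: Permits→BuildOut→Hiring→Inspection = 8+5+11+11 = 35 → 35 days.
Permits lies on that path, so at 3 days the path becomes 30 days.
The binding chain switches to Lease→BuildOut→Hiring→Inspection = 7+5+11+11 = 34; finish 34 days.
Change in finish: 34 − 35 = -1 days.

-1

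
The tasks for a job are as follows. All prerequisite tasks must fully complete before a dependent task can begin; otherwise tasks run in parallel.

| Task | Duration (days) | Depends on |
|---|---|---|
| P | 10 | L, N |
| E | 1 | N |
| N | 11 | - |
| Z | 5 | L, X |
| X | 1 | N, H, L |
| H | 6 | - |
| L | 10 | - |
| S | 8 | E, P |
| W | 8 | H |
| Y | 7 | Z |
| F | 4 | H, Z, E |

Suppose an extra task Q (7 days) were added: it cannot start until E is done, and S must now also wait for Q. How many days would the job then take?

29

Originally the job takes 29 days.
With Q inserted, S now waits for max(E, P, Q).
New critical path: N→P→S = 11+10+8 = 29 ⇒ 29 days.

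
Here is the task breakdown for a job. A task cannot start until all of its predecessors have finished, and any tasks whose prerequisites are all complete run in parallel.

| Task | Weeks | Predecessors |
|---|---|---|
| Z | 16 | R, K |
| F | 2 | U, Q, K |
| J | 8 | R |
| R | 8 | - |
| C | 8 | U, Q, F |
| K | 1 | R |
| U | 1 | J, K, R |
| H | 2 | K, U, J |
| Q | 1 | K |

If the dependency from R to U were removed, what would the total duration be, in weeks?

27

Before: longest chain R→J→U→F→C = 8+8+1+2+8 = 27, finish 27.
Dropping R→U doesn't change U's earliest start (16); another predecessor still binds.
New critical path: R→J→U→F→C = 8+8+1+2+8 = 27 ⇒ 27 weeks.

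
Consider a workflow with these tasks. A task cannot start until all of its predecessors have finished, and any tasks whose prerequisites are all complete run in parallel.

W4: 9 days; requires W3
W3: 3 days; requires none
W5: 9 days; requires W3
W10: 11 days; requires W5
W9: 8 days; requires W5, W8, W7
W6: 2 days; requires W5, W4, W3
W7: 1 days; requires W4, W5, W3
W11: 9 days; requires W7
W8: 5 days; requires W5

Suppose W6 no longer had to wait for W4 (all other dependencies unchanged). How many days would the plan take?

Original critical path: W3→W5→W8→W9 = 3+9+5+8 = 25 ⇒ 25 days.
Dropping W4→W6 doesn't change W6's earliest start (12); another predecessor still binds.
After: W3→W5→W8→W9 = 3+9+5+8 = 25 → 25 days.

25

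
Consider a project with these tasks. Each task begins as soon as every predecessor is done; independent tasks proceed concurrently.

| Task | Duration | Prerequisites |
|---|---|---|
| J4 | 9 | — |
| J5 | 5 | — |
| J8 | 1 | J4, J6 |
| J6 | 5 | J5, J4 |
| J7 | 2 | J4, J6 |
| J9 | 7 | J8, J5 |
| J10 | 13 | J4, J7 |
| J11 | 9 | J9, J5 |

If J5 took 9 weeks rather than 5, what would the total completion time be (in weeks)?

31

Critical path before the change: J4→J6→J8→J9→J11 = 9+5+1+7+9 = 31 giving 31 weeks.
J5 has 4 weeks of float (longest path through it is 27).
That remains the longest chain; total 31 weeks.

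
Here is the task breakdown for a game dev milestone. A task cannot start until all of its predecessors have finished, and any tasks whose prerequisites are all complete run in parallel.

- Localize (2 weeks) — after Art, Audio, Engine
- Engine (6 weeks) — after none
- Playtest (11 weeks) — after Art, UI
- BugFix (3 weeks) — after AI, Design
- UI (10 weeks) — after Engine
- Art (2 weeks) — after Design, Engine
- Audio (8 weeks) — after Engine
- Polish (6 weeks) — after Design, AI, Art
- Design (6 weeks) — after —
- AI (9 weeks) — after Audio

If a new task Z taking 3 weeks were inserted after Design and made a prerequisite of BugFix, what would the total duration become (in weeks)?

29

Originally the schedule takes 29 weeks.
With Z inserted, BugFix now waits for max(AI, Design, Z).
New critical path: Engine→Audio→AI→Polish = 6+8+9+6 = 29 ⇒ 29 weeks.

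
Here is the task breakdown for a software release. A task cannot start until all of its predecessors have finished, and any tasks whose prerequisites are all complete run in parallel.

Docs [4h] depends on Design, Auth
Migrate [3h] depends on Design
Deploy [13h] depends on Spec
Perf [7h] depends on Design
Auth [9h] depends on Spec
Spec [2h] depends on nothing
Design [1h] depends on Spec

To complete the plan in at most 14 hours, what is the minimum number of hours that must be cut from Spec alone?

Current finish: 15 hours; target: 14.
Spec is on every critical path, so each hour cut from Spec cuts the finish by one (this holds down to a finish of 14).
Need 15 − 14 = 1 hour off Spec → Spec becomes 1 hour, finish becomes 14.

1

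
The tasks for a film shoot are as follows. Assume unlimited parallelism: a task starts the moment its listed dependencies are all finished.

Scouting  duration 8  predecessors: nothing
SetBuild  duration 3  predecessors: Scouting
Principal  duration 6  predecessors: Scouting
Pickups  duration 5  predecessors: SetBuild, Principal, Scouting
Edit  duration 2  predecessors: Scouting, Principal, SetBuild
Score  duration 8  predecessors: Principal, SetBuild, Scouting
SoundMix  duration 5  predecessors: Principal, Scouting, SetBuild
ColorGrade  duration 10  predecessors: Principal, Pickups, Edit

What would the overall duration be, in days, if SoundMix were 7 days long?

Actual critical path: Scouting→Principal→Pickups→ColorGrade = 8+6+5+10 = 29 ⇒ 29 days.
The longest path through SoundMix is only 19 days, so SoundMix has float 10.
No other chain overtakes it, so the finish is 29 days.

29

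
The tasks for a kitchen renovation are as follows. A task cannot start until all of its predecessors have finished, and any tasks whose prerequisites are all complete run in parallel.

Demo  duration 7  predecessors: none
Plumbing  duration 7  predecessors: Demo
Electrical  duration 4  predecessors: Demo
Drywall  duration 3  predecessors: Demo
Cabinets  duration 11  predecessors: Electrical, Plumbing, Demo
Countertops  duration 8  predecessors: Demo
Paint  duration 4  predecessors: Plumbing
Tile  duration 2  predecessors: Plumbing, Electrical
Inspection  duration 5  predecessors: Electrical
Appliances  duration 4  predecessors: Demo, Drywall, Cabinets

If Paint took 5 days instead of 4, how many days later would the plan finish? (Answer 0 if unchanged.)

Baseline: Demo→Plumbing→Cabinets→Appliances = 7+7+11+4 = 29 → 29 days.
Paint has 11 days of float (longest path through it is 18).
That remains the longest chain; total 29 days.
Change in finish: 29 − 29 = +0 days.

0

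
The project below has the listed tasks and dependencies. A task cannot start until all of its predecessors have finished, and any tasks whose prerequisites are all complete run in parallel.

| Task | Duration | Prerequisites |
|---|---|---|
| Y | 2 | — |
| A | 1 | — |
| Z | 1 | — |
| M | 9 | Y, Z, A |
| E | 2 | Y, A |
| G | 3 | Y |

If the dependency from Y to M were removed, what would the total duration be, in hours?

Before: longest chain Y→M = 2+9 = 11, finish 11.
Without Y→M, M's earliest start moves from 2 to 1.
New critical path: A→M = 1+9 = 10 ⇒ 10 hours.

10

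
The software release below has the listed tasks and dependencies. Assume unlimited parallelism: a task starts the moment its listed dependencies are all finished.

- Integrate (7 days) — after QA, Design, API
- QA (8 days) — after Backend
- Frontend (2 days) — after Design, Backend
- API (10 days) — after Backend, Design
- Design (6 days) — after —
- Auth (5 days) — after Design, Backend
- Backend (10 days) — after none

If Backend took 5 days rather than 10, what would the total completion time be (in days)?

23

As given, the longest chain is Backend→API→Integrate = 10+10+7 = 27, so the finish is 27 days.
Backend is on the critical path; changing it to 5 makes that path 22 days.
New critical path: Design→API→Integrate = 6+10+7 = 23 ⇒ 23 days.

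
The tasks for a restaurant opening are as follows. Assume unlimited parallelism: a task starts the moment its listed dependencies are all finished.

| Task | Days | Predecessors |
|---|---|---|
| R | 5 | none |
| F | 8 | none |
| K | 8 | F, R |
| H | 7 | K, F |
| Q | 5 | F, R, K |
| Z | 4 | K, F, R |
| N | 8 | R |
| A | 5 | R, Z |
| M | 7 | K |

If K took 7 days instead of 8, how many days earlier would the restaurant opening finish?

As given, the longest chain is F→K→Z→A = 8+8+4+5 = 25, so the finish is 25 days.
Since K is critical, the -1 change carries straight to that chain (now 24 days).
No other chain overtakes it, so the finish is 24 days.
Change in finish: 24 − 25 = -1 days.

1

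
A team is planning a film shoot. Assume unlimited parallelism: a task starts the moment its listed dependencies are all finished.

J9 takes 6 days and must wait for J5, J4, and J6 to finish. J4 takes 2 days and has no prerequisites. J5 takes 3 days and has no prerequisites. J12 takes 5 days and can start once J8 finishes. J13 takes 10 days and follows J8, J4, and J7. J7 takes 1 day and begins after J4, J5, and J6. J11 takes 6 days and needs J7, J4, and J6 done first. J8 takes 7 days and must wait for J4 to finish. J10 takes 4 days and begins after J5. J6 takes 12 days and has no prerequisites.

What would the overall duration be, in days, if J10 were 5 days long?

Baseline: J6→J7→J13 = 12+1+10 = 23 → 23 days.
The longest path through J10 is only 7 days, so J10 has float 16.
No other chain overtakes it, so the finish is 23 days.

23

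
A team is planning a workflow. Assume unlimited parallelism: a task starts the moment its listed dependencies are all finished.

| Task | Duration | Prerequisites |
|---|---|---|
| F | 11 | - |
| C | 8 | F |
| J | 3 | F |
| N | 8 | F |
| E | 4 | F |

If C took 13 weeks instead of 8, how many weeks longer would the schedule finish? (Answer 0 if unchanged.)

Baseline: F→C = 11+8 = 19 → 19 weeks.
C is on the critical path; changing it to 13 makes that path 24 weeks.
That remains the longest chain; total 24 weeks.
Change in finish: 24 − 19 = +5 weeks.

5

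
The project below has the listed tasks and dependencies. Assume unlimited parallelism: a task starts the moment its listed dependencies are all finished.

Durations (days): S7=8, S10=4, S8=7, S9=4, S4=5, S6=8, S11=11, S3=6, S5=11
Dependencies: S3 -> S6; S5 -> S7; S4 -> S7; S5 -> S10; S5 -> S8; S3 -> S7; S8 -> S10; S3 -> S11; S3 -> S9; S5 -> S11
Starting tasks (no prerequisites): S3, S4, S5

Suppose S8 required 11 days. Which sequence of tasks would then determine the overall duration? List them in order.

Actual critical path: S5→S8→S10 = 11+7+4 = 22 ⇒ 22 days.
S8 lies on that path, so at 11 days the path becomes 26 days.
No other chain overtakes it, so the finish is 26 days.

S5, S8, S10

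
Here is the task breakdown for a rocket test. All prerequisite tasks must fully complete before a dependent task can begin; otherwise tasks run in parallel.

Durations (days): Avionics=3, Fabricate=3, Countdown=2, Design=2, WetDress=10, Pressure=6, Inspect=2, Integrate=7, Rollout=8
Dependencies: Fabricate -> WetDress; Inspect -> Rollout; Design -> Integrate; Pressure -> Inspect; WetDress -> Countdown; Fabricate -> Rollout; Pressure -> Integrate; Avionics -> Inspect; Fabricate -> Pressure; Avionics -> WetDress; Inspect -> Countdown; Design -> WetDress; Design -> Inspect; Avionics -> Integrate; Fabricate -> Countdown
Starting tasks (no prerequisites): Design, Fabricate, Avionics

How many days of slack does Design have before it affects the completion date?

Critical path: Fabricate→Pressure→Inspect→Rollout = 3+6+2+8 = 19, so the finish is 19 days.
Design finishes as early as 2 and must finish by 7.
Float = 19 − 14 = 5.

5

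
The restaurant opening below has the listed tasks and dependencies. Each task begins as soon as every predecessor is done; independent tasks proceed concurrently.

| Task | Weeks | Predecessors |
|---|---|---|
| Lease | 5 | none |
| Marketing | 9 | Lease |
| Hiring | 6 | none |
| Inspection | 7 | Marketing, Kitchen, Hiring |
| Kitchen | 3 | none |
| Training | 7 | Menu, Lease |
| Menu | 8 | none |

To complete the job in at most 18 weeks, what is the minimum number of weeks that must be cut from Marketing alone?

3

Current finish: 21 weeks; target: 18.
Marketing is on every critical path, so each week cut from Marketing cuts the finish by one (this holds down to a finish of 15).
Need 21 − 18 = 3 weeks off Marketing → Marketing becomes 6 weeks, finish becomes 18.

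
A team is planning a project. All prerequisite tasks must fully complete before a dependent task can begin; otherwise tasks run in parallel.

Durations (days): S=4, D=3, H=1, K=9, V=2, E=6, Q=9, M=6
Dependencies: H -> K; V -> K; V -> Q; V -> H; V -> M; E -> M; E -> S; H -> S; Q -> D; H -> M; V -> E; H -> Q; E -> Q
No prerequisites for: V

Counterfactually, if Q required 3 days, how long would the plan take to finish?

As given, the longest chain is V→E→Q→D = 2+6+9+3 = 20, so the finish is 20 days.
Q lies on that path, so at 3 days the path becomes 14 days.
New critical path: V→E→M = 2+6+6 = 14 ⇒ 14 days.

14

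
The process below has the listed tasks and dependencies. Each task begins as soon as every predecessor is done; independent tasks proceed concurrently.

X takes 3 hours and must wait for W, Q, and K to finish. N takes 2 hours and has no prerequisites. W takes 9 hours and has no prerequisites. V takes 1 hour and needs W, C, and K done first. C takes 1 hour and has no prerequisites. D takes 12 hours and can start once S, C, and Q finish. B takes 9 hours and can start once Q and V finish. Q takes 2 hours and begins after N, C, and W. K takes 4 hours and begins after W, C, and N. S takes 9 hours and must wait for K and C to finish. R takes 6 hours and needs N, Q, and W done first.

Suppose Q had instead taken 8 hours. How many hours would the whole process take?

Baseline: W→K→S→D = 9+4+9+12 = 34 → 34 hours.
The longest path through Q is only 23 hours, so Q has float 11.
The critical path is still W→K→S→D; finish is now 34 hours.

34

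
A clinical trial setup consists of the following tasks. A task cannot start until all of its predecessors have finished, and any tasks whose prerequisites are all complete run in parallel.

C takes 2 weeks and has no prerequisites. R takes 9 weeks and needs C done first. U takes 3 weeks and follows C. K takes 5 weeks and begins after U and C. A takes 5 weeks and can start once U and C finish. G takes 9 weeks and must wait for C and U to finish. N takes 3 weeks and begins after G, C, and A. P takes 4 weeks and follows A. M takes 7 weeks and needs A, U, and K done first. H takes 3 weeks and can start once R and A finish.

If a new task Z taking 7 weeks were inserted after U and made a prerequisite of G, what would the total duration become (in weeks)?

Originally the plan takes 17 weeks.
With Z inserted, G now waits for max(C, U, Z).
New critical path: C→U→Z→G→N = 2+3+7+9+3 = 24 ⇒ 24 weeks.

24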